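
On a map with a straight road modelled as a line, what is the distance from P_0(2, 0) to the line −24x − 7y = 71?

The normal to the line is n = (−24, −7) with |n| = 25.
|n·P_0 − 71| = |-48 − 71| = 119, so the distance is 119/25.

119/25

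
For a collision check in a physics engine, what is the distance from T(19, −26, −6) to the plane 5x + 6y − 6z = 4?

29√97/97

n = (5, 6, −6); n·P − 4 = -29; |n| = √97; distance = 29/√97.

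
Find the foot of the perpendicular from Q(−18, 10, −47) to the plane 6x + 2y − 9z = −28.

The perpendicular from Q has direction n = (6, 2, −9): r = (−18, 10, −47) + λ(6, 2, −9).
Substitute into the plane: n·(Q + λn) = -28 gives 335 + 121λ = -28, so λ = -3.
Foot = (−18, 10, −47) + (-3)·(6, 2, −9) = (−36, 4, −20).

(-36, 4, -20)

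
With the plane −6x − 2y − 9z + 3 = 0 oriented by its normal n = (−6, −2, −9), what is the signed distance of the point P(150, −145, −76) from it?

7

n·P − (-3) = 77.
|n| = 11, so the signed distance is 77/11 = 7.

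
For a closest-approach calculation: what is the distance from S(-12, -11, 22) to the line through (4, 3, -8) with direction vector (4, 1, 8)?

2√257

Direction vector d = (4, 1, 8).
AP = (-16, -14, 30); AP·d = 162, |AP|² = 1352, |d|² = 81.
distance² = |AP|² − (AP·d)²/|d|² = 1352 − 26244/81 = 1028, so the distance is 2√257.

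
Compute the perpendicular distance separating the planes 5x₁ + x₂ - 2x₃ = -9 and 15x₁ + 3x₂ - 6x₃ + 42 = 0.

Divide the second equation by 3 to match normals: 5x₁ + x₂ - 2x₃ = -14.
Both planes have normal n = (5, 1, -2), |n| = √30. Any point on the first plane is at distance |(-14) − (-9)|/|n| = 5/√30 = √30/6 from the second.

5/√30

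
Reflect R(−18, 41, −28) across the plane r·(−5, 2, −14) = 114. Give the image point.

With n = (−5, 2, −14), the signed offset is (n·R − 114)/|n|² = 450/225 = 2.
R' = R − 2t·n = (−18, 41, −28) − 4·(−5, 2, −14) = (2, 33, 28).

(2, 33, 28)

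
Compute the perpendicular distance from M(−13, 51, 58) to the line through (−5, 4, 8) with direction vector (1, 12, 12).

Direction vector d = (1, 12, 12).
AP = (−8, 47, 50), and AP × d = (−36, 146, −143).
|AP × d|² = 43061 and |d|² = 289, so the distance is √(43061/289) = √149.

√149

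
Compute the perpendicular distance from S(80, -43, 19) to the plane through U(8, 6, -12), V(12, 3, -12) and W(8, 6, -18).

UV = (4, -3, 0) and UW = (0, 0, -6), so a normal is n = UV × UW = (18, 24, 0).
d = |18·80 + 24·(-43) − 288| / √(324 + 576 + 0) = |120| / 30 = 4.

4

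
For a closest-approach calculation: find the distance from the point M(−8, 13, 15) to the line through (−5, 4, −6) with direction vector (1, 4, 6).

3√6

Direction vector d = (1, 4, 6).
AP = (−3, 9, 21), and AP × d = (−30, 39, −21).
|AP × d|² = 2862 and |d|² = 53, so the distance is √(2862/53) = √54 = 3√6.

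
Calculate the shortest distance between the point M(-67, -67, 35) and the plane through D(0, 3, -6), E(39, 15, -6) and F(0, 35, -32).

DE = (39, 12, 0) and DF = (0, 32, -26), so a normal is n = DE × DF = (-312, 1014, 1248).
Then n·(-67, -67, 35) - (-4446) = 1092.
|n| = √(97344 + 1028196 + 1557504) = 1638, so the distance is |1092|/1638 = 2/3.

2/3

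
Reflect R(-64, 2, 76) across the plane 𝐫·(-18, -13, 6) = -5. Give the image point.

(44, 80, 40)

With n = (-18, -13, 6), the signed offset is (n·R − (-5))/|n|² = 1587/529 = 3.
R' = R − 2t·n = (-64, 2, 76) − 6·(-18, -13, 6) = (44, 80, 40).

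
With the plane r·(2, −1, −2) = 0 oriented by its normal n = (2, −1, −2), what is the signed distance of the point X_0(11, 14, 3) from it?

2/3

n·X_0 − 0 = 2.
|n| = 3, so the signed distance is 2/3.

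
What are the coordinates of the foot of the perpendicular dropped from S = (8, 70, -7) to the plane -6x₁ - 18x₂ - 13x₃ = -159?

(-4, 34, -33)

The perpendicular from S has direction n = (-6, -18, -13): r = (8, 70, -7) + λ(-6, -18, -13).
Substitute into the plane: n·(S + λn) = -159 gives -1217 + 529λ = -159, so λ = 2.
Foot = (8, 70, -7) + 2·(-6, -18, -13) = (-4, 34, -33).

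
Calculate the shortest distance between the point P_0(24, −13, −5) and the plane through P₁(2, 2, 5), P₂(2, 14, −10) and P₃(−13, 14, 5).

P₁P₂ = (0, 12, −15) and P₁P₃ = (−15, 12, 0), so a normal is n = P₁P₂ × P₁P₃ = (180, 225, 180).
n = (180, 225, 180); n·P − 1710 = -1215; |n| = 45√57; distance = 1215/(45√57) = 27/√57.

9√57/19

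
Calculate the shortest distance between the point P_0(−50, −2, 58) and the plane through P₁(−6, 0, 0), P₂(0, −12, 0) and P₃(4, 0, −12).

P₁P₂ = (6, −12, 0) and P₁P₃ = (10, 0, −12), so a normal is n = P₁P₂ × P₁P₃ = (144, 72, 120).
n = (144, 72, 120); n·P − (-864) = 480; |n| = 24√70; distance = 480/(24√70) = 20/√70.

20/√70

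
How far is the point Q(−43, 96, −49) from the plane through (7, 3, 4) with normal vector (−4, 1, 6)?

25/√53

The plane has equation n·(r − (7, 3, 4)) = 0, i.e. n·r = -1.
Then n·(−43, 96, −49) − (−1) = −25.
|n| = √(16 + 1 + 36) = √53, so the distance is |-25|/√53 = 25/√53.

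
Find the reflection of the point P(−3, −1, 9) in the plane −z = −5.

n = (0, 0, −1), |n|² = 1, n·P − (-5) = -4, so t = -4/1 = -4.
Foot F = P − (-4)·n = (−3, −1, 5); the reflection is 2F − P = (−3, −1, 1).

(-3, -1, 1)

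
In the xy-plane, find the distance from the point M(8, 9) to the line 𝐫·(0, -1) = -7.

2

The normal to the line is n = (0, -1) with |n| = 1.
|n·M − (-7)| = |-9 − (-7)| = 2, so the distance is 2/1 = 2.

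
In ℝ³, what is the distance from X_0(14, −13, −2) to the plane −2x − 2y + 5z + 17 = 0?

5√33/33

n = (−2, −2, 5); n·P − (-17) = 5; |n| = √33; distance = 5/√33 = 5√33/33.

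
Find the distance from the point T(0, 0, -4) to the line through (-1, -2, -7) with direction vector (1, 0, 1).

√6

Direction vector d = (1, 0, 1).
AP = (1, 2, 3), and AP × d = (2, 2, -2).
|AP × d|² = 12 and |d|² = 2, so the distance is √(12/2) = √6.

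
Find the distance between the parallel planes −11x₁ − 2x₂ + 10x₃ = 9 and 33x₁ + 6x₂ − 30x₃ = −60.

Divide the second equation by -3 to match normals: −11x₁ − 2x₂ + 10x₃ = 20.
With common normal n = (−11, −2, 10) (|n| = 15), the distance is |9 − 20|/|n| = 11/15.

11/15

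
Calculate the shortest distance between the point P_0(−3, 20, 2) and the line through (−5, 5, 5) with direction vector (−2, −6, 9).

Direction vector d = (−2, −6, 9).
AP = (2, 15, −3), and AP × d = (117, −12, 18).
|AP × d|² = 14157 and |d|² = 121, so the distance is √(14157/121) = √117 = 3√13.

3√13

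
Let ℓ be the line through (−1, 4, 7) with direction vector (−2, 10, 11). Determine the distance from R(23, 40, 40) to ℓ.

Direction vector d = (−2, 10, 11).
AP = (24, 36, 33); AP·d = 675, |AP|² = 2961, |d|² = 225.
distance² = |AP|² − (AP·d)²/|d|² = 2961 − 455625/225 = 936, so the distance is 6√26.

6√26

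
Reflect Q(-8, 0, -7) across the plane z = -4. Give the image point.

(-8, 0, -1)

With n = (0, 0, 1), the signed offset is (n·Q − (-4))/|n|² = -3/1 = -3.
Q' = Q − 2t·n = (-8, 0, -7) − (-6)·(0, 0, 1) = (-8, 0, -1).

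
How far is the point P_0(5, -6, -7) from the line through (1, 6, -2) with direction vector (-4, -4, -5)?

Direction vector d = (-4, -4, -5).
AP = (4, -12, -5), and AP × d = (40, 40, -64).
|AP × d|² = 7296 and |d|² = 57, so the distance is √(7296/57) = √128 = 8√2.

8√2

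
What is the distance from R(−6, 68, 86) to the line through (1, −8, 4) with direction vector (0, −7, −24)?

√2549

Direction vector d = (0, −7, −24).
AP = (−7, 76, 82); AP·d = -2500, |AP|² = 12549, |d|² = 625.
distance² = |AP|² − (AP·d)²/|d|² = 12549 − 6250000/625 = 2549, so the distance is √2549.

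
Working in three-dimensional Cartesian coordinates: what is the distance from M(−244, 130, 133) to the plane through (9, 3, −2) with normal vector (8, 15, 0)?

The plane has equation n·(r − (9, 3, −2)) = 0, i.e. n·r = 117.
d = |8·(-244) + 15·130 − 117| / √(64 + 225 + 0) = |-119| / 17 = 7.

7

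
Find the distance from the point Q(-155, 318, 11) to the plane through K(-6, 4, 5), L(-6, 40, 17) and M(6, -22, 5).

7

KL = (0, 36, 12) and KM = (12, -26, 0), so a normal is n = KL × KM = (312, 144, -432).
n = (312, 144, -432); n·P − (-3456) = -3864; |n| = 552; distance = 3864/552 = 7.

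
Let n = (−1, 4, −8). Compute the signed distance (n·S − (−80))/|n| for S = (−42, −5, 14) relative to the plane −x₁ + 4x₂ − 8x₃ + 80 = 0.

-10/9

n·S − (-80) = -10.
|n| = 9, so the signed distance is -10/9.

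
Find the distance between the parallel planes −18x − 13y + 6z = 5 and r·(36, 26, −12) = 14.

Divide the second equation by -2 to match normals: −18x − 13y + 6z = -7.
With common normal n = (−18, −13, 6) (|n| = 23), the distance is |5 − (-7)|/|n| = 12/23.

12/23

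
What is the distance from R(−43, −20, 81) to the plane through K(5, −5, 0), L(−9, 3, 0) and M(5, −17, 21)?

3

KL = (−14, 8, 0) and KM = (0, −12, 21), so a normal is n = KL × KM = (168, 294, 168).
d = |168·(-43) + 294·(-20) + 168·81 − (-630)| / √(28224 + 86436 + 28224) = |1134| / 378 = 3.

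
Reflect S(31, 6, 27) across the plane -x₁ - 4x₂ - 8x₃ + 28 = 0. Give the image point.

(25, -18, -21)

With n = (-1, -4, -8), the signed offset is (n·S − (-28))/|n|² = -243/81 = -3.
S' = S − 2t·n = (31, 6, 27) − (-6)·(-1, -4, -8) = (25, -18, -21).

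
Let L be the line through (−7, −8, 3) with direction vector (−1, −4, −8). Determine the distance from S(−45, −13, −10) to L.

3√146

Direction vector d = (−1, −4, −8).
AP = (−38, −5, −13), and AP × d = (−12, −291, 147).
|AP × d|² = 106434 and |d|² = 81, so the distance is √(106434/81) = √1314 = 3√146.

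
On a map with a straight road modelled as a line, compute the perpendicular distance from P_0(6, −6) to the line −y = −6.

12

d = |0·6 + (-1)·(-6) − (-6)| / √(0 + 1) = |12|/1 = 12.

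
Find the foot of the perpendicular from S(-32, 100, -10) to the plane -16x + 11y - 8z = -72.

The perpendicular from S has direction n = (-16, 11, -8): r = (-32, 100, -10) + t(-16, 11, -8).
Substitute into the plane: n·(S + tn) = -72 gives 1692 + 441t = -72, so t = -4.
Foot = (-32, 100, -10) + (-4)·(-16, 11, -8) = (32, 56, 22).

(32, 56, 22)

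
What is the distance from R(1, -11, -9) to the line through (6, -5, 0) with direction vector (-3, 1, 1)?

Direction vector d = (-3, 1, 1).
AP = (-5, -6, -9); AP·d = 0, |AP|² = 142, |d|² = 11.
distance² = |AP|² − (AP·d)²/|d|² = 142 − 0/11 = 142, so the distance is √142.

√142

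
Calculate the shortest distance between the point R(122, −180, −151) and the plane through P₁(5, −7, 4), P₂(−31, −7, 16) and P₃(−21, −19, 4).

7

P₁P₂ = (−36, 0, 12) and P₁P₃ = (−26, −12, 0), so a normal is n = P₁P₂ × P₁P₃ = (144, −312, 432).
d = |144·122 + (-312)·(-180) + 432·(-151) − 4632| / √(20736 + 97344 + 186624) = |3864| / 552 = 7.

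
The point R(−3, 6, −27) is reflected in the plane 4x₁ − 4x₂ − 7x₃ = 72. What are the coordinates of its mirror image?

With n = (4, −4, −7), the signed offset is (n·R − 72)/|n|² = 81/81 = 1.
R' = R − 2t·n = (−3, 6, −27) − 2·(4, −4, −7) = (−11, 14, −13).

(-11, 14, -13)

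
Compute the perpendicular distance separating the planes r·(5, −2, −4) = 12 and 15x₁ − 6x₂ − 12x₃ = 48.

4/(3√5)

Divide the second equation by 3 to match normals: 5x₁ − 2x₂ − 4x₃ = 16.
With common normal n = (5, −2, −4) (|n| = 3√5), the distance is |12 − 16|/|n| = 4/(3√5).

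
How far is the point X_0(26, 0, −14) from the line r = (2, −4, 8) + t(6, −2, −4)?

Direction vector d = (6, −2, −4).
AP = (24, 4, −22), and AP × d = (−60, −36, −72).
|AP × d|² = 10080 and |d|² = 56, so the distance is √(10080/56) = √180 = 6√5.

6√5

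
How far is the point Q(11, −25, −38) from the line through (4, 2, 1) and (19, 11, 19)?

3√131

A direction vector is d = (15, 9, 18).
AP = (7, −27, −39); AP·d = -840, |AP|² = 2299, |d|² = 630.
distance² = |AP|² − (AP·d)²/|d|² = 2299 − 705600/630 = 1179, so the distance is 3√131.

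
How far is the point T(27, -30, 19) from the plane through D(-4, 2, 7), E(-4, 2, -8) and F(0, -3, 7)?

DE = (0, 0, -15) and DF = (4, -5, 0), so a normal is n = DE × DF = (-75, -60, 0).
n = (-75, -60, 0); n·P − 180 = -405; |n| = 15√41; distance = 405/(15√41) = 27/√41.

27√41/41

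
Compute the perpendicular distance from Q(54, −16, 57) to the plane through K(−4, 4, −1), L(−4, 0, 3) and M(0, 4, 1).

KL = (0, −4, 4) and KM = (4, 0, 2), so a normal is n = KL × KM = (−8, 16, 16).
d = |(-8)·54 + 16·(-16) + 16·57 − 80| / √(64 + 256 + 256) = |144| / 24 = 6.

6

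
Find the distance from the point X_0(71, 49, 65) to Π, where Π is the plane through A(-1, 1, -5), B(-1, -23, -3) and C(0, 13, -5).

24/17

AB = (0, -24, 2) and AC = (1, 12, 0), so a normal is n = AB × AC = (-24, 2, 24).
Then n·(71, 49, 65) - (-94) = 48.
|n| = √(576 + 4 + 576) = 34, so the distance is |48|/34 = 24/17.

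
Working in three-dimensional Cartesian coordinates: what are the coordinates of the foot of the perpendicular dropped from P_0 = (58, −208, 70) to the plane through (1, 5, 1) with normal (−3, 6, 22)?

The perpendicular from P_0 has direction n = (−3, 6, 22): r = (58, −208, 70) + λ(−3, 6, 22).
Substitute into the plane: n·(P_0 + λn) = 49 gives 118 + 529λ = 49, so λ = -3/23.
Foot = (58, −208, 70) + (-3/23)·(−3, 6, 22) = (1343/23, −4802/23, 1544/23).

(1343/23, -4802/23, 1544/23)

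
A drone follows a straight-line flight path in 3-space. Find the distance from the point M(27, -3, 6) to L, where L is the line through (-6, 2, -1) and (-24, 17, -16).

√389

A direction vector is d = (-18, 15, -15).
AP = (33, -5, 7); AP·d = -774, |AP|² = 1163, |d|² = 774.
distance² = |AP|² − (AP·d)²/|d|² = 1163 − 599076/774 = 389, so the distance is √389.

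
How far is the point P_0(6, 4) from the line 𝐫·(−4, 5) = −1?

d = |(-4)·6 + 5·4 − (-1)| / √(16 + 25) = |-3|/√41 = 3√41/41.

3√41/41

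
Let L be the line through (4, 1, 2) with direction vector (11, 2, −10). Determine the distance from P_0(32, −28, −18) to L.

Direction vector d = (11, 2, −10).
AP = (28, −29, −20); AP·d = 450, |AP|² = 2025, |d|² = 225.
distance² = |AP|² − (AP·d)²/|d|² = 2025 − 202500/225 = 1125, so the distance is 15√5.

15√5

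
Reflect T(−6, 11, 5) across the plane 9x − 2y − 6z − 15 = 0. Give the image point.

(12, 7, -7)

n = (9, −2, −6), |n|² = 121, n·T − 15 = -121, so t = -121/121 = -1.
Foot F = T − (-1)·n = (3, 9, −1); the reflection is 2F − T = (12, 7, −7).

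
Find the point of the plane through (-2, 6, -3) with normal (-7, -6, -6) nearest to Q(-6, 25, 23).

n = (-7, -6, -6), |n|² = 121, and n·Q − (-4) = -242.
t = -242/121 = -2, so the foot is Q − t·n = (-6, 25, 23) − (-2)·(-7, -6, -6) = (-20, 13, 11).

(-20, 13, 11)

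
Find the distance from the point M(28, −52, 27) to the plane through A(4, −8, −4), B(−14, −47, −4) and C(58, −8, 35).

18/23

AB = (−18, −39, 0) and AC = (54, 0, 39), so a normal is n = AB × AC = (−1521, 702, 2106).
Then n·(28, −52, 27) − (−20124) = −2106.
|n| = √(2313441 + 492804 + 4435236) = 2691, so the distance is |-2106|/2691 = 18/23.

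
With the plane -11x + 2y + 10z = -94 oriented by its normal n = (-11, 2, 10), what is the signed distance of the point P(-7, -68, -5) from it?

n·P − (-94) = -15.
|n| = 15, so the signed distance is -15/15 = -1.

-1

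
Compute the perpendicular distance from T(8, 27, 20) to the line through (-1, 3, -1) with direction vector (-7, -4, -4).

Direction vector d = (-7, -4, -4).
AP = (9, 24, 21), and AP × d = (-12, -111, 132).
|AP × d|² = 29889 and |d|² = 81, so the distance is √(29889/81) = √369 = 3√41.

3√41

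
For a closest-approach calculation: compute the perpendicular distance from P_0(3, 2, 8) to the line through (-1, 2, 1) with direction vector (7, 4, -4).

Direction vector d = (7, 4, -4).
AP = (4, 0, 7); AP·d = 0, |AP|² = 65, |d|² = 81.
distance² = |AP|² − (AP·d)²/|d|² = 65 − 0/81 = 65, so the distance is √65.

√65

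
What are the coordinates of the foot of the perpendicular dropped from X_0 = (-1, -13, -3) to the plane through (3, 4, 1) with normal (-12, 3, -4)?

(-1/13, -172/13, -35/13)

The perpendicular from X_0 has direction n = (-12, 3, -4): r = (-1, -13, -3) + t(-12, 3, -4).
Substitute into the plane: n·(X_0 + tn) = -28 gives -15 + 169t = -28, so t = -1/13.
Foot = (-1, -13, -3) + (-1/13)·(-12, 3, -4) = (-1/13, -172/13, -35/13).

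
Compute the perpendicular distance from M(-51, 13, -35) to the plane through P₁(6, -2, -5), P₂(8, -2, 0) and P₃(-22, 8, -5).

1

P₁P₂ = (2, 0, 5) and P₁P₃ = (-28, 10, 0), so a normal is n = P₁P₂ × P₁P₃ = (-50, -140, 20).
n = (-50, -140, 20); n·P − (-120) = 150; |n| = 150; distance = 150/150 = 1.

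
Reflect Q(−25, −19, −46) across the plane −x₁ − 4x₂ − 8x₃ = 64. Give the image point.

(-15, 21, 34)

n = (−1, −4, −8), |n|² = 81, n·Q − 64 = 405, so t = 405/81 = 5.
Foot F = Q − 5·n = (−20, 1, −6); the reflection is 2F − Q = (−15, 21, 34).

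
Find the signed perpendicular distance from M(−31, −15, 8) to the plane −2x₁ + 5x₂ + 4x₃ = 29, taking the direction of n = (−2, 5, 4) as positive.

-2√5/3

n·M − 29 = -10.
|n| = 3√5, so the signed distance is -2√5/3.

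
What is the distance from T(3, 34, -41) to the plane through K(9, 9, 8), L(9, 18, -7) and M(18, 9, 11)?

KL = (0, 9, -15) and KM = (9, 0, 3), so a normal is n = KL × KM = (27, -135, -81).
n = (27, -135, -81); n·P − (-1620) = 432; |n| = 27√35; distance = 432/(27√35) = 16/√35.

16/√35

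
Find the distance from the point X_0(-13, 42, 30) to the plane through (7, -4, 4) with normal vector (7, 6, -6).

20/11

The plane has equation n·(r − (7, -4, 4)) = 0, i.e. n·r = 1.
d = |7·(-13) + 6·42 + (-6)·30 − 1| / √(49 + 36 + 36) = |-20| / 11 = 20/11.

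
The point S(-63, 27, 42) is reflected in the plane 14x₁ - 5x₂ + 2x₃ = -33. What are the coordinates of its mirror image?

(49, -13, 58)

n = (14, -5, 2), |n|² = 225, n·S − (-33) = -900, so t = -900/225 = -4.
Foot F = S − (-4)·n = (-7, 7, 50); the reflection is 2F − S = (49, -13, 58).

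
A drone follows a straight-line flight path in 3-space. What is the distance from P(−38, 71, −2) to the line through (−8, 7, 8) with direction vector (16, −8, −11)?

Direction vector d = (16, −8, −11).
AP = (−30, 64, −10), and AP × d = (−784, −490, −784).
|AP × d|² = 1469412 and |d|² = 441, so the distance is √(1469412/441) = √3332 = 14√17.

14√17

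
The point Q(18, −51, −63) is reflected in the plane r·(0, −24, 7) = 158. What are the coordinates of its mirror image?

With n = (0, −24, 7), the signed offset is (n·Q − 158)/|n|² = 625/625 = 1.
Q' = Q − 2t·n = (18, −51, −63) − 2·(0, −24, 7) = (18, −3, −77).

(18, -3, -77)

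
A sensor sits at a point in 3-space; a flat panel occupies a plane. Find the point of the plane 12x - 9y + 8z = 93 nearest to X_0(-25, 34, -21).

n = (12, -9, 8), |n|² = 289, and n·X_0 − 93 = -867.
t = -867/289 = -3, so the foot is X_0 − t·n = (-25, 34, -21) − (-3)·(12, -9, 8) = (11, 7, 3).

(11, 7, 3)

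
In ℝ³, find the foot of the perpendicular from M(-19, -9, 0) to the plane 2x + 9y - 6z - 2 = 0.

(-17, 0, -6)

n = (2, 9, -6), |n|² = 121, and n·M − 2 = -121.
t = -121/121 = -1, so the foot is M − t·n = (-19, -9, 0) − (-1)·(2, 9, -6) = (-17, 0, -6).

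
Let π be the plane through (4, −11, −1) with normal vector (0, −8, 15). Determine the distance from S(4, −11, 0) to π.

The plane has equation n·(r − (4, −11, −1)) = 0, i.e. n·r = 73.
Then n·(4, −11, 0) − 73 = 15.
|n| = √(0 + 64 + 225) = 17, so the distance is |15|/17 = 15/17.

15/17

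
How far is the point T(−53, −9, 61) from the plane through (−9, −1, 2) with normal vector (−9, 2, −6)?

26/11

The plane has equation n·(r − (−9, −1, 2)) = 0, i.e. n·r = 67.
d = |(-9)·(-53) + 2·(-9) + (-6)·61 − 67| / √(81 + 4 + 36) = |26| / 11 = 26/11.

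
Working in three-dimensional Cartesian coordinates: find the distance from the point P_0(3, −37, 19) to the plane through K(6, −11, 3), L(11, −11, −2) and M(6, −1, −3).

KL = (5, 0, −5) and KM = (0, 10, −6), so a normal is n = KL × KM = (50, 30, 50).
Then n·(3, −37, 19) − 120 = −130.
|n| = √(2500 + 900 + 2500) = 10√59, so the distance is |-130|/(10√59) = 13√59/59.

13√59/59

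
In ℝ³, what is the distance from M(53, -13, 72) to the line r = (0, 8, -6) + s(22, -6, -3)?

3√802

Direction vector d = (22, -6, -3).
AP = (53, -21, 78), and AP × d = (531, 1875, 144).
|AP × d|² = 3818322 and |d|² = 529, so the distance is √(3818322/529) = √7218 = 3√802.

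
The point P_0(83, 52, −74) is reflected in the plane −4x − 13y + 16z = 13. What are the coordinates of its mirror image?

With n = (−4, −13, 16), the signed offset is (n·P_0 − 13)/|n|² = -2205/441 = -5.
P_0' = P_0 − 2t·n = (83, 52, −74) − (-10)·(−4, −13, 16) = (43, −78, 86).

(43, -78, 86)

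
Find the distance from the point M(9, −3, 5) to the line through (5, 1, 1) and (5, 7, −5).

A direction vector is d = (0, 6, −6).
AP = (4, −4, 4); AP·d = -48, |AP|² = 48, |d|² = 72.
distance² = |AP|² − (AP·d)²/|d|² = 48 − 2304/72 = 16, so the distance is 4.

4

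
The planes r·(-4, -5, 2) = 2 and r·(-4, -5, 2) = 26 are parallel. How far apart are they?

8/√5

With common normal n = (-4, -5, 2) (|n| = 3√5), the distance is |2 − 26|/|n| = 24/(3√5) = 8√5/5.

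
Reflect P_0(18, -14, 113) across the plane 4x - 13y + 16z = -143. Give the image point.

(-22, 116, -47)

With n = (4, -13, 16), the signed offset is (n·P_0 − (-143))/|n|² = 2205/441 = 5.
P_0' = P_0 − 2t·n = (18, -14, 113) − 10·(4, -13, 16) = (-22, 116, -47).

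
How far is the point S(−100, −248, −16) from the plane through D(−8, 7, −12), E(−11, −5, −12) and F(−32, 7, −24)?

9

DE = (−3, −12, 0) and DF = (−24, 0, −12), so a normal is n = DE × DF = (144, −36, −288).
Then n·(−100, −248, −16) − 2052 = −2916.
|n| = √(20736 + 1296 + 82944) = 324, so the distance is |-2916|/324 = 9.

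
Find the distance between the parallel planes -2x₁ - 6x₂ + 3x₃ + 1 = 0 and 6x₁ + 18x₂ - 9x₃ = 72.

Divide the second equation by -3 to match normals: -2x₁ - 6x₂ + 3x₃ = -24.
Both planes have normal n = (-2, -6, 3), |n| = 7. Any point on the first plane is at distance |(-24) − (-1)|/|n| = 23/7 from the second.

23/7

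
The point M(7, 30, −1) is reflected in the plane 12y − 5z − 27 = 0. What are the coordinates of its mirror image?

With n = (0, 12, −5), the signed offset is (n·M − 27)/|n|² = 338/169 = 2.
M' = M − 2t·n = (7, 30, −1) − 4·(0, 12, −5) = (7, −18, 19).

(7, -18, 19)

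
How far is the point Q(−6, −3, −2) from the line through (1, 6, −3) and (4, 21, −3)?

A direction vector is d = (3, 15, 0).
AP = (−7, −9, 1); AP·d = -156, |AP|² = 131, |d|² = 234.
distance² = |AP|² − (AP·d)²/|d|² = 131 − 24336/234 = 27, so the distance is 3√3.

3√3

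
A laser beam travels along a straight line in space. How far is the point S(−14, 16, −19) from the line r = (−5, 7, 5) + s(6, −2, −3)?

3√82

Direction vector d = (6, −2, −3).
AP = (−9, 9, −24), and AP × d = (−75, −171, −36).
|AP × d|² = 36162 and |d|² = 49, so the distance is √(36162/49) = √738 = 3√82.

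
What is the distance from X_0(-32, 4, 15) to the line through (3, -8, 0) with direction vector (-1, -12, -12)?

3√145

Direction vector d = (-1, -12, -12).
AP = (-35, 12, 15); AP·d = -289, |AP|² = 1594, |d|² = 289.
distance² = |AP|² − (AP·d)²/|d|² = 1594 − 83521/289 = 1305, so the distance is 3√145.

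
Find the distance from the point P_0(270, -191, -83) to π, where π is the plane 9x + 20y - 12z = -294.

4

Normal vector n = (9, 20, -12), and n·(270, -191, -83) - (-294) = -100.
|n| = √(81 + 400 + 144) = 25, so the distance is |-100|/25 = 4.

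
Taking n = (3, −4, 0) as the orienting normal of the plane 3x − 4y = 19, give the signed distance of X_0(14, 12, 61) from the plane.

n·X_0 − 19 = -25.
|n| = 5, so the signed distance is -25/5 = -5.

-5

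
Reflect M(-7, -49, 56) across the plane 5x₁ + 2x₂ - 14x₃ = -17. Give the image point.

With n = (5, 2, -14), the signed offset is (n·M − (-17))/|n|² = -900/225 = -4.
M' = M − 2t·n = (-7, -49, 56) − (-8)·(5, 2, -14) = (33, -33, -56).

(33, -33, -56)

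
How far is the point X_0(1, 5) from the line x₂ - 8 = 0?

The normal to the line is n = (0, 1) with |n| = 1.
|n·X_0 − 8| = |5 − 8| = 3, so the distance is 3/1 = 3.

3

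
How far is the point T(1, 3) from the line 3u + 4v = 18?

3/5

The normal to the line is n = (3, 4) with |n| = 5.
|n·T − 18| = |15 − 18| = 3, so the distance is 3/5.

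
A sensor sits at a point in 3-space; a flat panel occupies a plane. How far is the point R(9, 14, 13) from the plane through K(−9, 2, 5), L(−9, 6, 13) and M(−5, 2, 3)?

14/√21

KL = (0, 4, 8) and KM = (4, 0, −2), so a normal is n = KL × KM = (−8, 32, −16).
d = |(-8)·9 + 32·14 + (-16)·13 − 56| / √(64 + 1024 + 256) = |112| / (8√21) = 14/√21.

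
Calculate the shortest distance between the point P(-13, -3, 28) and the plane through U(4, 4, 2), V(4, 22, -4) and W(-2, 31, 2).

UV = (0, 18, -6) and UW = (-6, 27, 0), so a normal is n = UV × UW = (162, 36, 108).
n = (162, 36, 108); n·P − 1008 = -198; |n| = 198; distance = 198/198 = 1.

1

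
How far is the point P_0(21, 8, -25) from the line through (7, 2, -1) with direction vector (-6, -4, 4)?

14

Direction vector d = (-6, -4, 4).
AP = (14, 6, -24), and AP × d = (-72, 88, -20).
|AP × d|² = 13328 and |d|² = 68, so the distance is √(13328/68) = √196 = 14.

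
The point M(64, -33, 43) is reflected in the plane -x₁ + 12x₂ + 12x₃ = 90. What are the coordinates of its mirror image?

With n = (-1, 12, 12), the signed offset is (n·M − 90)/|n|² = -34/289 = -2/17.
M' = M − 2t·n = (64, -33, 43) − (-4/17)·(-1, 12, 12) = (1084/17, -513/17, 779/17).

(1084/17, -513/17, 779/17)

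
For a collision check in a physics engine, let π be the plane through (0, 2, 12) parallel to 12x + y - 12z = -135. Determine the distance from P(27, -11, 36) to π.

23/17

Parallel planes share the normal n = (12, 1, -12); since (0, 2, 12) lies on the plane, its equation is 12x + y - 12z = -142.
Then n·(27, -11, 36) - (-142) = 23.
|n| = √(144 + 1 + 144) = 17, so the distance is |23|/17 = 23/17.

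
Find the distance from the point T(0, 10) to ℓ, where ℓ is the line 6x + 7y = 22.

d = |6·0 + 7·10 − 22| / √(36 + 49) = |48|/√85 = 48√85/85.

48/√85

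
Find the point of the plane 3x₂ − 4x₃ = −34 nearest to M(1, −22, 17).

The perpendicular from M has direction n = (0, 3, −4): r = (1, −22, 17) + λ(0, 3, −4).
Substitute into the plane: n·(M + λn) = -34 gives -134 + 25λ = -34, so λ = 4.
Foot = (1, −22, 17) + 4·(0, 3, −4) = (1, −10, 1).

(1, -10, 1)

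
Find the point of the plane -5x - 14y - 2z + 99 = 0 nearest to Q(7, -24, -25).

(17, 4, -21)

The perpendicular from Q has direction n = (-5, -14, -2): r = (7, -24, -25) + λ(-5, -14, -2).
Substitute into the plane: n·(Q + λn) = -99 gives 351 + 225λ = -99, so λ = -2.
Foot = (7, -24, -25) + (-2)·(-5, -14, -2) = (17, 4, -21).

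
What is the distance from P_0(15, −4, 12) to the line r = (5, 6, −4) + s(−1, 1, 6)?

Direction vector d = (−1, 1, 6).
AP = (10, −10, 16); AP·d = 76, |AP|² = 456, |d|² = 38.
distance² = |AP|² − (AP·d)²/|d|² = 456 − 5776/38 = 304, so the distance is 4√19.

4√19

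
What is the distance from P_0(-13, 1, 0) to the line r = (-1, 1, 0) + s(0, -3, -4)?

Direction vector d = (0, -3, -4).
AP = (-12, 0, 0), and AP × d = (0, -48, 36).
|AP × d|² = 3600 and |d|² = 25, so the distance is √(3600/25) = √144 = 12.

12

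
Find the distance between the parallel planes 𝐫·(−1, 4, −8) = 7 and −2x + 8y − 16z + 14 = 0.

14/9

Divide the second equation by 2 to match normals: −x + 4y − 8z = -7.
Both planes have normal n = (−1, 4, −8), |n| = 9. Any point on the first plane is at distance |(-7) − 7|/|n| = 14/9 from the second.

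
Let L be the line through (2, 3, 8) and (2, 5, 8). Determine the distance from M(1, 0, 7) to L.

√2

A direction vector is d = (0, 2, 0).
AP = (−1, −3, −1); AP·d = -6, |AP|² = 11, |d|² = 4.
distance² = |AP|² − (AP·d)²/|d|² = 11 − 36/4 = 2, so the distance is √2.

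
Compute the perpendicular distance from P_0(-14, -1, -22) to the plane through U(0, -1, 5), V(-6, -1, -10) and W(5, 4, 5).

16/(3√6)

UV = (-6, 0, -15) and UW = (5, 5, 0), so a normal is n = UV × UW = (75, -75, -30).
n = (75, -75, -30); n·P − (-75) = -240; |n| = 45√6; distance = 240/(45√6) = 8√6/9.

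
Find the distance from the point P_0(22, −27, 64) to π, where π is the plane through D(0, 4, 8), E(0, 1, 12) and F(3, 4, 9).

DE = (0, −3, 4) and DF = (3, 0, 1), so a normal is n = DE × DF = (−3, 12, 9).
Then n·(22, −27, 64) − 120 = 66.
|n| = √(9 + 144 + 81) = 3√26, so the distance is |66|/(3√26) = 11√26/13.

11√26/13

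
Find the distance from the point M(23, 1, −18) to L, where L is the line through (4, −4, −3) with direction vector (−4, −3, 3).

Direction vector d = (−4, −3, 3).
AP = (19, 5, −15); AP·d = -136, |AP|² = 611, |d|² = 34.
distance² = |AP|² − (AP·d)²/|d|² = 611 − 18496/34 = 67, so the distance is √67.

√67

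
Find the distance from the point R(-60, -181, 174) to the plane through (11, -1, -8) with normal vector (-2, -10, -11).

The plane has equation n·(r − (11, -1, -8)) = 0, i.e. n·r = 76.
Then n·(-60, -181, 174) - 76 = -60.
|n| = √(4 + 100 + 121) = 15, so the distance is |-60|/15 = 4.

4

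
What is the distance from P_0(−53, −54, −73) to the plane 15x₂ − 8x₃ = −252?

n = (0, 15, −8); n·P − (-252) = 26; |n| = 17; distance = 26/17.

26/17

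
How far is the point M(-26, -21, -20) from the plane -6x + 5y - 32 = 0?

19√61/61

n = (-6, 5, 0); n·P − 32 = 19; |n| = √61; distance = 19/√61.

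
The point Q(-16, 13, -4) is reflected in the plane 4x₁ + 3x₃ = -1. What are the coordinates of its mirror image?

(8, 13, 14)

With n = (4, 0, 3), the signed offset is (n·Q − (-1))/|n|² = -75/25 = -3.
Q' = Q − 2t·n = (-16, 13, -4) − (-6)·(4, 0, 3) = (8, 13, 14).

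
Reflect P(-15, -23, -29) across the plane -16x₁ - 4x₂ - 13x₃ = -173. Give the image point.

With n = (-16, -4, -13), the signed offset is (n·P − (-173))/|n|² = 882/441 = 2.
P' = P − 2t·n = (-15, -23, -29) − 4·(-16, -4, -13) = (49, -7, 23).

(49, -7, 23)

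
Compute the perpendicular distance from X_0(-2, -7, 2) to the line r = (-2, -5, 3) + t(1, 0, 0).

√5

Direction vector d = (1, 0, 0).
AP = (0, -2, -1); AP·d = 0, |AP|² = 5, |d|² = 1.
distance² = |AP|² − (AP·d)²/|d|² = 5 − 0/1 = 5, so the distance is √5.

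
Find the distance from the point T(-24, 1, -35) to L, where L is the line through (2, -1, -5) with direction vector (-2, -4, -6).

Direction vector d = (-2, -4, -6).
AP = (-26, 2, -30), and AP × d = (-132, -96, 108).
|AP × d|² = 38304 and |d|² = 56, so the distance is √(38304/56) = √684 = 6√19.

6√19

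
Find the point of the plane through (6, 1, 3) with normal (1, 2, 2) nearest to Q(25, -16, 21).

(68/3, -62/3, 49/3)

n = (1, 2, 2), |n|² = 9, and n·Q − 14 = 21.
t = 21/9 = 7/3, so the foot is Q − t·n = (25, -16, 21) − (7/3)·(1, 2, 2) = (68/3, -62/3, 49/3).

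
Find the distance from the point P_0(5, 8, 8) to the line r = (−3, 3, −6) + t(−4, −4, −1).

Direction vector d = (−4, −4, −1).
AP = (8, 5, 14), and AP × d = (51, −48, −12).
|AP × d|² = 5049 and |d|² = 33, so the distance is √(5049/33) = √153 = 3√17.

3√17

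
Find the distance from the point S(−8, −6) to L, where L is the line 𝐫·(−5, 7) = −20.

18/√74

The normal to the line is n = (−5, 7) with |n| = √74.
|n·S − (-20)| = |-2 − (-20)| = 18, so the distance is 18/√74.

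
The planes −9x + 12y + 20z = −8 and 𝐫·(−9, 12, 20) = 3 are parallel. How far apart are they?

With common normal n = (−9, 12, 20) (|n| = 25), the distance is |(-8) − 3|/|n| = 11/25.

11/25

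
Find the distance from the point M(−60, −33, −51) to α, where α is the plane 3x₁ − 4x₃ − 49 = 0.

5

Normal vector n = (3, 0, −4), and n·(−60, −33, −51) − 49 = −25.
|n| = √(9 + 0 + 16) = 5, so the distance is |-25|/5 = 5.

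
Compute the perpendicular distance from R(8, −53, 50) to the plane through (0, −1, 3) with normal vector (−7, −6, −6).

The plane has equation n·(r − (0, −1, 3)) = 0, i.e. n·r = -12.
d = |(-7)·8 + (-6)·(-53) + (-6)·50 − (-12)| / √(49 + 36 + 36) = |-26| / 11 = 26/11.

26/11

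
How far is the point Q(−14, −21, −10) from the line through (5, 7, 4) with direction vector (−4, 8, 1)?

Direction vector d = (−4, 8, 1).
AP = (−19, −28, −14), and AP × d = (84, 75, −264).
|AP × d|² = 82377 and |d|² = 81, so the distance is √(82377/81) = √1017 = 3√113.

3√113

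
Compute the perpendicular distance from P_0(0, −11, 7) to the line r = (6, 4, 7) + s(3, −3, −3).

Direction vector d = (3, −3, −3).
AP = (−6, −15, 0); AP·d = 27, |AP|² = 261, |d|² = 27.
distance² = |AP|² − (AP·d)²/|d|² = 261 − 729/27 = 234, so the distance is 3√26.

3√26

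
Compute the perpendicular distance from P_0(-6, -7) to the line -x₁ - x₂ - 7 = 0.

d = |(-1)·(-6) + (-1)·(-7) − 7| / √(1 + 1) = |6|/√2 = 3√2.

3√2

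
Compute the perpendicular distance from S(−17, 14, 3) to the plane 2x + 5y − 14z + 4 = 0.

2/15

Normal vector n = (2, 5, −14), and n·(−17, 14, 3) − (−4) = −2.
|n| = √(4 + 25 + 196) = 15, so the distance is |-2|/15 = 2/15.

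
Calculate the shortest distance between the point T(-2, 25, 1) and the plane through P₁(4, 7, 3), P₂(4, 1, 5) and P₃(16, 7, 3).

P₁P₂ = (0, -6, 2) and P₁P₃ = (12, 0, 0), so a normal is n = P₁P₂ × P₁P₃ = (0, 24, 72).
Then n·(-2, 25, 1) - 384 = 288.
|n| = √(0 + 576 + 5184) = 24√10, so the distance is |288|/(24√10) = 12/√10.

12/√10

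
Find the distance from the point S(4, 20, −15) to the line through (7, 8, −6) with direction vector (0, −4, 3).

Direction vector d = (0, −4, 3).
AP = (−3, 12, −9), and AP × d = (0, 9, 12).
|AP × d|² = 225 and |d|² = 25, so the distance is √(225/25) = √9 = 3.

3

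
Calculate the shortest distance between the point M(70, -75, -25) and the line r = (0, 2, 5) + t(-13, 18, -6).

Direction vector d = (-13, 18, -6).
AP = (70, -77, -30), and AP × d = (1002, 810, 259).
|AP × d|² = 1727185 and |d|² = 529, so the distance is √(1727185/529) = √3265.

√3265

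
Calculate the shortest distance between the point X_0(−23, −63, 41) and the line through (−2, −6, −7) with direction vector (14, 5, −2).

Direction vector d = (14, 5, −2).
AP = (−21, −57, 48); AP·d = -675, |AP|² = 5994, |d|² = 225.
distance² = |AP|² − (AP·d)²/|d|² = 5994 − 455625/225 = 3969, so the distance is 63.

63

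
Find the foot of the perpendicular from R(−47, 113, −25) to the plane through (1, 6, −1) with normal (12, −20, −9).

(1, 33, -61)

The perpendicular from R has direction n = (12, −20, −9): r = (−47, 113, −25) + λ(12, −20, −9).
Substitute into the plane: n·(R + λn) = -99 gives -2599 + 625λ = -99, so λ = 4.
Foot = (−47, 113, −25) + 4·(12, −20, −9) = (1, 33, −61).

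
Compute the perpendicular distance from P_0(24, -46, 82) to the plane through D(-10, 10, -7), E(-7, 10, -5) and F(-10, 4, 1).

DE = (3, 0, 2) and DF = (0, -6, 8), so a normal is n = DE × DF = (12, -24, -18).
Then n·(24, -46, 82) - (-234) = 150.
|n| = √(144 + 576 + 324) = 6√29, so the distance is |150|/(6√29) = 25√29/29.

25/√29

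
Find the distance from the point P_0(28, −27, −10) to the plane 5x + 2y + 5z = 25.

11/(3√6)

d = |5·28 + 2·(-27) + 5·(-10) − 25| / √(25 + 4 + 25) = |11| / (3√6) = 11√6/18.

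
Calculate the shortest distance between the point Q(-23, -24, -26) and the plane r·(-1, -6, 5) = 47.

5√62/31

d = |(-1)·(-23) + (-6)·(-24) + 5·(-26) − 47| / √(1 + 36 + 25) = |-10| / √62 = 10/√62.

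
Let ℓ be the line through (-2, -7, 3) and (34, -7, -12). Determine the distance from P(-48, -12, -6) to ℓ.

A direction vector is d = (36, 0, -15).
AP = (-46, -5, -9), and AP × d = (75, -1014, 180).
|AP × d|² = 1066221 and |d|² = 1521, so the distance is √(1066221/1521) = √701.

√701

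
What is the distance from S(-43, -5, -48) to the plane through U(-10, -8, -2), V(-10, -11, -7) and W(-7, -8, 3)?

12√59/59

UV = (0, -3, -5) and UW = (3, 0, 5), so a normal is n = UV × UW = (-15, -15, 9).
n = (-15, -15, 9); n·P − 252 = 36; |n| = 3√59; distance = 36/(3√59) = 12√59/59.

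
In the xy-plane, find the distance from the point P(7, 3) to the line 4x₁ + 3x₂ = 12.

5

d = |4·7 + 3·3 − 12| / √(16 + 9) = |25|/5 = 5.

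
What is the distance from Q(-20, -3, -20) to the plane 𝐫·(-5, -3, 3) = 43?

Normal vector n = (-5, -3, 3), and n·(-20, -3, -20) - 43 = 6.
|n| = √(25 + 9 + 9) = √43, so the distance is |6|/√43 = 6/√43.

6√43/43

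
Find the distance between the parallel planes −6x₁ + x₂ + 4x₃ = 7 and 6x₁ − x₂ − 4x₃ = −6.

Divide the second equation by -1 to match normals: −6x₁ + x₂ + 4x₃ = 6.
With common normal n = (−6, 1, 4) (|n| = √53), the distance is |7 − 6|/|n| = 1/√53.

√53/53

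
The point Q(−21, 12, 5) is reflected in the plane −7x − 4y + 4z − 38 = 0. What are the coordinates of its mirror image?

(-7, 20, -3)

n = (−7, −4, 4), |n|² = 81, n·Q − 38 = 81, so t = 81/81 = 1.
Foot F = Q − 1·n = (−14, 16, 1); the reflection is 2F − Q = (−7, 20, −3).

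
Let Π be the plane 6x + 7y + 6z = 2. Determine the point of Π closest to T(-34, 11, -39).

The perpendicular from T has direction n = (6, 7, 6): r = (-34, 11, -39) + μ(6, 7, 6).
Substitute into the plane: n·(T + μn) = 2 gives -361 + 121μ = 2, so μ = 3.
Foot = (-34, 11, -39) + 3·(6, 7, 6) = (-16, 32, -21).

(-16, 32, -21)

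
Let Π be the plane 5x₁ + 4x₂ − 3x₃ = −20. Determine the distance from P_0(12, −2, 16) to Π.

12√2/5

n = (5, 4, −3); n·P − (-20) = 24; |n| = 5√2; distance = 24/(5√2) = 12√2/5.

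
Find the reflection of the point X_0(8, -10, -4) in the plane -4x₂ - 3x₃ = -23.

n = (0, -4, -3), |n|² = 25, n·X_0 − (-23) = 75, so t = 75/25 = 3.
Foot F = X_0 − 3·n = (8, 2, 5); the reflection is 2F − X_0 = (8, 14, 14).

(8, 14, 14)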